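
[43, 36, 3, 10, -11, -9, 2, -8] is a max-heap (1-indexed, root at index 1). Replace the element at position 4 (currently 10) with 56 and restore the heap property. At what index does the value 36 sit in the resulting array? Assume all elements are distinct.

4

set index 4 from 10 to 56 → [43, 36, 3, 56, -11, -9, 2, -8]
56 > parent 36 at index 2, swap → [43, 56, 3, 36, -11, -9, 2, -8]
56 > parent 43 at index 1, swap → [56, 43, 3, 36, -11, -9, 2, -8]
resulting array: [56, 43, 3, 36, -11, -9, 2, -8]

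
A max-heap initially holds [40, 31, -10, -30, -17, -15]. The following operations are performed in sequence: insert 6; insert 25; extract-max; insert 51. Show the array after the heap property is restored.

[51, 31, 6, 25, -17, -15, -10, -30]

insert 6:
  append 6 at index 6 → [40, 31, -10, -30, -17, -15, 6]
  6 > parent -10 at index 2, swap → [40, 31, 6, -30, -17, -15, -10]
insert 25:
  append 25 at index 7 → [40, 31, 6, -30, -17, -15, -10, 25]
  25 > parent -30 at index 3, swap → [40, 31, 6, 25, -17, -15, -10, -30]
extract-max → returns 40:
  remove root 40; move last element -30 to root → [-30, 31, 6, 25, -17, -15, -10]
  -30 vs larger child 31 at index 1, swap → [31, -30, 6, 25, -17, -15, -10]
  -30 vs larger child 25 at index 3, swap → [31, 25, 6, -30, -17, -15, -10]
insert 51:
  append 51 at index 7 → [31, 25, 6, -30, -17, -15, -10, 51]
  51 > parent -30 at index 3, swap → [31, 25, 6, 51, -17, -15, -10, -30]
  51 > parent 25 at index 1, swap → [31, 51, 6, 25, -17, -15, -10, -30]
  51 > parent 31 at index 0, swap → [51, 31, 6, 25, -17, -15, -10, -30]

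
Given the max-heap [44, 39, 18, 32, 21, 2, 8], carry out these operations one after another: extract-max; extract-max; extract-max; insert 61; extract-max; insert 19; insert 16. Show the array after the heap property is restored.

extract-max → returns 44:
  remove root 44; move last element 8 to root → [8, 39, 18, 32, 21, 2]
  8 vs larger child 39 at index 1, swap → [39, 8, 18, 32, 21, 2]
  8 vs larger child 32 at index 3, swap → [39, 32, 18, 8, 21, 2]
extract-max → returns 39:
  remove root 39; move last element 2 to root → [2, 32, 18, 8, 21]
  2 vs larger child 32 at index 1, swap → [32, 2, 18, 8, 21]
  2 vs larger child 21 at index 4, swap → [32, 21, 18, 8, 2]
extract-max → returns 32:
  remove root 32; move last element 2 to root → [2, 21, 18, 8]
  2 vs larger child 21 at index 1, swap → [21, 2, 18, 8]
  2 vs only child 8 at index 3, swap → [21, 8, 18, 2]
insert 61:
  append 61 at index 4 → [21, 8, 18, 2, 61]
  61 > parent 8 at index 1, swap → [21, 61, 18, 2, 8]
  61 > parent 21 at index 0, swap → [61, 21, 18, 2, 8]
extract-max → returns 61:
  remove root 61; move last element 8 to root → [8, 21, 18, 2]
  8 vs larger child 21 at index 1, swap → [21, 8, 18, 2]
insert 19:
  append 19 at index 4 → [21, 8, 18, 2, 19]
  19 > parent 8 at index 1, swap → [21, 19, 18, 2, 8]
insert 16:
  append 16 at index 5 → [21, 19, 18, 2, 8, 16] (no swap needed)

[21, 19, 18, 2, 8, 16]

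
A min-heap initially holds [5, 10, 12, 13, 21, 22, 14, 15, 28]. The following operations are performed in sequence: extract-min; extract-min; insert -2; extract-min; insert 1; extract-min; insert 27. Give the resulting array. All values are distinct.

extract-min → returns 5:
  remove root 5; move last element 28 to root → [28, 10, 12, 13, 21, 22, 14, 15]
  28 vs smaller child 10 at index 1, swap → [10, 28, 12, 13, 21, 22, 14, 15]
  28 vs smaller child 13 at index 3, swap → [10, 13, 12, 28, 21, 22, 14, 15]
  28 vs only child 15 at index 7, swap → [10, 13, 12, 15, 21, 22, 14, 28]
extract-min → returns 10:
  remove root 10; move last element 28 to root → [28, 13, 12, 15, 21, 22, 14]
  28 vs smaller child 12 at index 2, swap → [12, 13, 28, 15, 21, 22, 14]
  28 vs smaller child 14 at index 6, swap → [12, 13, 14, 15, 21, 22, 28]
insert -2:
  append -2 at index 7 → [12, 13, 14, 15, 21, 22, 28, -2]
  -2 < parent 15 at index 3, swap → [12, 13, 14, -2, 21, 22, 28, 15]
  -2 < parent 13 at index 1, swap → [12, -2, 14, 13, 21, 22, 28, 15]
  -2 < parent 12 at index 0, swap → [-2, 12, 14, 13, 21, 22, 28, 15]
extract-min → returns -2:
  remove root -2; move last element 15 to root → [15, 12, 14, 13, 21, 22, 28]
  15 vs smaller child 12 at index 1, swap → [12, 15, 14, 13, 21, 22, 28]
  15 vs smaller child 13 at index 3, swap → [12, 13, 14, 15, 21, 22, 28]
insert 1:
  append 1 at index 7 → [12, 13, 14, 15, 21, 22, 28, 1]
  1 < parent 15 at index 3, swap → [12, 13, 14, 1, 21, 22, 28, 15]
  1 < parent 13 at index 1, swap → [12, 1, 14, 13, 21, 22, 28, 15]
  1 < parent 12 at index 0, swap → [1, 12, 14, 13, 21, 22, 28, 15]
extract-min → returns 1:
  remove root 1; move last element 15 to root → [15, 12, 14, 13, 21, 22, 28]
  15 vs smaller child 12 at index 1, swap → [12, 15, 14, 13, 21, 22, 28]
  15 vs smaller child 13 at index 3, swap → [12, 13, 14, 15, 21, 22, 28]
insert 27:
  append 27 at index 7 → [12, 13, 14, 15, 21, 22, 28, 27] (no swap needed)

[12, 13, 14, 15, 21, 22, 28, 27]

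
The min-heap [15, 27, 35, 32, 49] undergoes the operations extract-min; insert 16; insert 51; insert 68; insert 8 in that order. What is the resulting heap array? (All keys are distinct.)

extract-min → returns 15:
  remove root 15; move last element 49 to root → [49, 27, 35, 32]
  49 vs smaller child 27 at index 1, swap → [27, 49, 35, 32]
  49 vs only child 32 at index 3, swap → [27, 32, 35, 49]
insert 16:
  append 16 at index 4 → [27, 32, 35, 49, 16]
  16 < parent 32 at index 1, swap → [27, 16, 35, 49, 32]
  16 < parent 27 at index 0, swap → [16, 27, 35, 49, 32]
insert 51:
  append 51 at index 5 → [16, 27, 35, 49, 32, 51] (no swap needed)
insert 68:
  append 68 at index 6 → [16, 27, 35, 49, 32, 51, 68] (no swap needed)
insert 8:
  append 8 at index 7 → [16, 27, 35, 49, 32, 51, 68, 8]
  8 < parent 49 at index 3, swap → [16, 27, 35, 8, 32, 51, 68, 49]
  8 < parent 27 at index 1, swap → [16, 8, 35, 27, 32, 51, 68, 49]
  8 < parent 16 at index 0, swap → [8, 16, 35, 27, 32, 51, 68, 49]

[8, 16, 35, 27, 32, 51, 68, 49]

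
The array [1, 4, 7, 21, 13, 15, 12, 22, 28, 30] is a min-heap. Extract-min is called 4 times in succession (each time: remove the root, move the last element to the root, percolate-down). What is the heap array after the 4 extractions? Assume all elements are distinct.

extract-min #1 returns 1:
  remove root 1; move last element 30 to root → [30, 4, 7, 21, 13, 15, 12, 22, 28]
  30 vs smaller child 4 at index 1, swap → [4, 30, 7, 21, 13, 15, 12, 22, 28]
  30 vs smaller child 13 at index 4, swap → [4, 13, 7, 21, 30, 15, 12, 22, 28]
extract-min #2 returns 4:
  remove root 4; move last element 28 to root → [28, 13, 7, 21, 30, 15, 12, 22]
  28 vs smaller child 7 at index 2, swap → [7, 13, 28, 21, 30, 15, 12, 22]
  28 vs smaller child 12 at index 6, swap → [7, 13, 12, 21, 30, 15, 28, 22]
extract-min #3 returns 7:
  remove root 7; move last element 22 to root → [22, 13, 12, 21, 30, 15, 28]
  22 vs smaller child 12 at index 2, swap → [12, 13, 22, 21, 30, 15, 28]
  22 vs smaller child 15 at index 5, swap → [12, 13, 15, 21, 30, 22, 28]
extract-min #4 returns 12:
  remove root 12; move last element 28 to root → [28, 13, 15, 21, 30, 22]
  28 vs smaller child 13 at index 1, swap → [13, 28, 15, 21, 30, 22]
  28 vs smaller child 21 at index 3, swap → [13, 21, 15, 28, 30, 22]

[13, 21, 15, 28, 30, 22]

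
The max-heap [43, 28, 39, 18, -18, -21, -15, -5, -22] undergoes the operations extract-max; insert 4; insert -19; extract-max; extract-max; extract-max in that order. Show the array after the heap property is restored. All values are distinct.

extract-max → returns 43:
  remove root 43; move last element -22 to root → [-22, 28, 39, 18, -18, -21, -15, -5]
  -22 vs larger child 39 at index 2, swap → [39, 28, -22, 18, -18, -21, -15, -5]
  -22 vs larger child -15 at index 6, swap → [39, 28, -15, 18, -18, -21, -22, -5]
insert 4:
  append 4 at index 8 → [39, 28, -15, 18, -18, -21, -22, -5, 4] (no swap needed)
insert -19:
  append -19 at index 9 → [39, 28, -15, 18, -18, -21, -22, -5, 4, -19] (no swap needed)
extract-max → returns 39:
  remove root 39; move last element -19 to root → [-19, 28, -15, 18, -18, -21, -22, -5, 4]
  -19 vs larger child 28 at index 1, swap → [28, -19, -15, 18, -18, -21, -22, -5, 4]
  -19 vs larger child 18 at index 3, swap → [28, 18, -15, -19, -18, -21, -22, -5, 4]
  -19 vs larger child 4 at index 8, swap → [28, 18, -15, 4, -18, -21, -22, -5, -19]
extract-max → returns 28:
  remove root 28; move last element -19 to root → [-19, 18, -15, 4, -18, -21, -22, -5]
  -19 vs larger child 18 at index 1, swap → [18, -19, -15, 4, -18, -21, -22, -5]
  -19 vs larger child 4 at index 3, swap → [18, 4, -15, -19, -18, -21, -22, -5]
  -19 vs only child -5 at index 7, swap → [18, 4, -15, -5, -18, -21, -22, -19]
extract-max → returns 18:
  remove root 18; move last element -19 to root → [-19, 4, -15, -5, -18, -21, -22]
  -19 vs larger child 4 at index 1, swap → [4, -19, -15, -5, -18, -21, -22]
  -19 vs larger child -5 at index 3, swap → [4, -5, -15, -19, -18, -21, -22]

[4, -5, -15, -19, -18, -21, -22]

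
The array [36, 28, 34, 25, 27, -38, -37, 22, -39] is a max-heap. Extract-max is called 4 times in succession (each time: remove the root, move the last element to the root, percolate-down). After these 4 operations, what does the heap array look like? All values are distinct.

[25, 22, -37, -39, -38]

extract-max #1 returns 36:
  remove root 36; move last element -39 to root → [-39, 28, 34, 25, 27, -38, -37, 22]
  -39 vs larger child 34 at index 2, swap → [34, 28, -39, 25, 27, -38, -37, 22]
  -39 vs larger child -37 at index 6, swap → [34, 28, -37, 25, 27, -38, -39, 22]
extract-max #2 returns 34:
  remove root 34; move last element 22 to root → [22, 28, -37, 25, 27, -38, -39]
  22 vs larger child 28 at index 1, swap → [28, 22, -37, 25, 27, -38, -39]
  22 vs larger child 27 at index 4, swap → [28, 27, -37, 25, 22, -38, -39]
extract-max #3 returns 28:
  remove root 28; move last element -39 to root → [-39, 27, -37, 25, 22, -38]
  -39 vs larger child 27 at index 1, swap → [27, -39, -37, 25, 22, -38]
  -39 vs larger child 25 at index 3, swap → [27, 25, -37, -39, 22, -38]
extract-max #4 returns 27:
  remove root 27; move last element -38 to root → [-38, 25, -37, -39, 22]
  -38 vs larger child 25 at index 1, swap → [25, -38, -37, -39, 22]
  -38 vs larger child 22 at index 4, swap → [25, 22, -37, -39, -38]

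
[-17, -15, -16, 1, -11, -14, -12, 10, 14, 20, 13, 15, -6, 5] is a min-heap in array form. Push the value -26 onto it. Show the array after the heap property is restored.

[-26, -15, -17, 1, -11, -14, -16, 10, 14, 20, 13, 15, -6, 5, -12]

append -26 at index 14 → [-17, -15, -16, 1, -11, -14, -12, 10, 14, 20, 13, 15, -6, 5, -26]
-26 < parent -12 at index 6, swap → [-17, -15, -16, 1, -11, -14, -26, 10, 14, 20, 13, 15, -6, 5, -12]
-26 < parent -16 at index 2, swap → [-17, -15, -26, 1, -11, -14, -16, 10, 14, 20, 13, 15, -6, 5, -12]
-26 < parent -17 at index 0, swap → [-26, -15, -17, 1, -11, -14, -16, 10, 14, 20, 13, 15, -6, 5, -12]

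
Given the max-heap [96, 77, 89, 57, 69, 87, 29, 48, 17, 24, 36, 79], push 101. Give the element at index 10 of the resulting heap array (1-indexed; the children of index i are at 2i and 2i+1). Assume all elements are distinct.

append 101 at index 13 → [96, 77, 89, 57, 69, 87, 29, 48, 17, 24, 36, 79, 101]
101 > parent 87 at index 6, swap → [96, 77, 89, 57, 69, 101, 29, 48, 17, 24, 36, 79, 87]
101 > parent 89 at index 3, swap → [96, 77, 101, 57, 69, 89, 29, 48, 17, 24, 36, 79, 87]
101 > parent 96 at index 1, swap → [101, 77, 96, 57, 69, 89, 29, 48, 17, 24, 36, 79, 87]
resulting array: [101, 77, 96, 57, 69, 89, 29, 48, 17, 24, 36, 79, 87]

24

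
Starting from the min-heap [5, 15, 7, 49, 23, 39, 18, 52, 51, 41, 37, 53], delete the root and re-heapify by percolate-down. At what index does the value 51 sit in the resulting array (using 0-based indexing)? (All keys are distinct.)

remove root 5; move last element 53 to root → [53, 15, 7, 49, 23, 39, 18, 52, 51, 41, 37]
53 vs smaller child 7 at index 2, swap → [7, 15, 53, 49, 23, 39, 18, 52, 51, 41, 37]
53 vs smaller child 18 at index 6, swap → [7, 15, 18, 49, 23, 39, 53, 52, 51, 41, 37]
resulting array: [7, 15, 18, 49, 23, 39, 53, 52, 51, 41, 37]

8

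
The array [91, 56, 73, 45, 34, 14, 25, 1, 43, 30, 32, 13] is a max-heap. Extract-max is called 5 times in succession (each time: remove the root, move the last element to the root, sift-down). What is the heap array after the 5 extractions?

extract-max #1 returns 91:
  remove root 91; move last element 13 to root → [13, 56, 73, 45, 34, 14, 25, 1, 43, 30, 32]
  13 vs larger child 73 at index 2, swap → [73, 56, 13, 45, 34, 14, 25, 1, 43, 30, 32]
  13 vs larger child 25 at index 6, swap → [73, 56, 25, 45, 34, 14, 13, 1, 43, 30, 32]
extract-max #2 returns 73:
  remove root 73; move last element 32 to root → [32, 56, 25, 45, 34, 14, 13, 1, 43, 30]
  32 vs larger child 56 at index 1, swap → [56, 32, 25, 45, 34, 14, 13, 1, 43, 30]
  32 vs larger child 45 at index 3, swap → [56, 45, 25, 32, 34, 14, 13, 1, 43, 30]
  32 vs larger child 43 at index 8, swap → [56, 45, 25, 43, 34, 14, 13, 1, 32, 30]
extract-max #3 returns 56:
  remove root 56; move last element 30 to root → [30, 45, 25, 43, 34, 14, 13, 1, 32]
  30 vs larger child 45 at index 1, swap → [45, 30, 25, 43, 34, 14, 13, 1, 32]
  30 vs larger child 43 at index 3, swap → [45, 43, 25, 30, 34, 14, 13, 1, 32]
  30 vs larger child 32 at index 8, swap → [45, 43, 25, 32, 34, 14, 13, 1, 30]
extract-max #4 returns 45:
  remove root 45; move last element 30 to root → [30, 43, 25, 32, 34, 14, 13, 1]
  30 vs larger child 43 at index 1, swap → [43, 30, 25, 32, 34, 14, 13, 1]
  30 vs larger child 34 at index 4, swap → [43, 34, 25, 32, 30, 14, 13, 1]
extract-max #5 returns 43:
  remove root 43; move last element 1 to root → [1, 34, 25, 32, 30, 14, 13]
  1 vs larger child 34 at index 1, swap → [34, 1, 25, 32, 30, 14, 13]
  1 vs larger child 32 at index 3, swap → [34, 32, 25, 1, 30, 14, 13]

[34, 32, 25, 1, 30, 14, 13]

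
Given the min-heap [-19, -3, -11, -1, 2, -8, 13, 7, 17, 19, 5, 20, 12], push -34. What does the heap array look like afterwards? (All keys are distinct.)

[-34, -3, -19, -1, 2, -8, -11, 7, 17, 19, 5, 20, 12, 13]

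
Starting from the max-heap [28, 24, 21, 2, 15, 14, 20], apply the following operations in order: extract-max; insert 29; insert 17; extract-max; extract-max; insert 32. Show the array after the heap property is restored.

extract-max → returns 28:
  remove root 28; move last element 20 to root → [20, 24, 21, 2, 15, 14]
  20 vs larger child 24 at index 1, swap → [24, 20, 21, 2, 15, 14]
insert 29:
  append 29 at index 6 → [24, 20, 21, 2, 15, 14, 29]
  29 > parent 21 at index 2, swap → [24, 20, 29, 2, 15, 14, 21]
  29 > parent 24 at index 0, swap → [29, 20, 24, 2, 15, 14, 21]
insert 17:
  append 17 at index 7 → [29, 20, 24, 2, 15, 14, 21, 17]
  17 > parent 2 at index 3, swap → [29, 20, 24, 17, 15, 14, 21, 2]
extract-max → returns 29:
  remove root 29; move last element 2 to root → [2, 20, 24, 17, 15, 14, 21]
  2 vs larger child 24 at index 2, swap → [24, 20, 2, 17, 15, 14, 21]
  2 vs larger child 21 at index 6, swap → [24, 20, 21, 17, 15, 14, 2]
extract-max → returns 24:
  remove root 24; move last element 2 to root → [2, 20, 21, 17, 15, 14]
  2 vs larger child 21 at index 2, swap → [21, 20, 2, 17, 15, 14]
  2 vs only child 14 at index 5, swap → [21, 20, 14, 17, 15, 2]
insert 32:
  append 32 at index 6 → [21, 20, 14, 17, 15, 2, 32]
  32 > parent 14 at index 2, swap → [21, 20, 32, 17, 15, 2, 14]
  32 > parent 21 at index 0, swap → [32, 20, 21, 17, 15, 2, 14]

[32, 20, 21, 17, 15, 2, 14]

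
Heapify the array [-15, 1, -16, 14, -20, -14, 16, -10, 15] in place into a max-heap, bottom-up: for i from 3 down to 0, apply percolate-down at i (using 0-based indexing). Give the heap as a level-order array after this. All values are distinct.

[16, 15, -14, 14, -20, -15, -16, -10, 1]

sift down from index 3:
  14 vs larger child 15 at index 8, swap → [-15, 1, -16, 15, -20, -14, 16, -10, 14]
sift down from index 2:
  -16 vs larger child 16 at index 6, swap → [-15, 1, 16, 15, -20, -14, -16, -10, 14]
sift down from index 1:
  1 vs larger child 15 at index 3, swap → [-15, 15, 16, 1, -20, -14, -16, -10, 14]
  1 vs larger child 14 at index 8, swap → [-15, 15, 16, 14, -20, -14, -16, -10, 1]
sift down from index 0:
  -15 vs larger child 16 at index 2, swap → [16, 15, -15, 14, -20, -14, -16, -10, 1]
  -15 vs larger child -14 at index 5, swap → [16, 15, -14, 14, -20, -15, -16, -10, 1]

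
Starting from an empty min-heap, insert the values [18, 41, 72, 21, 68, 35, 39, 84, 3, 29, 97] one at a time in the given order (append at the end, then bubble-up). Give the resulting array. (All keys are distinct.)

Insert 18:
  append 18 at index 0 → [18] (no swap needed)
Insert 41:
  append 41 at index 1 → [18, 41] (no swap needed)
Insert 72:
  append 72 at index 2 → [18, 41, 72] (no swap needed)
Insert 21:
  append 21 at index 3 → [18, 41, 72, 21]
  21 < parent 41 at index 1, swap → [18, 21, 72, 41]
Insert 68:
  append 68 at index 4 → [18, 21, 72, 41, 68] (no swap needed)
Insert 35:
  append 35 at index 5 → [18, 21, 72, 41, 68, 35]
  35 < parent 72 at index 2, swap → [18, 21, 35, 41, 68, 72]
Insert 39:
  append 39 at index 6 → [18, 21, 35, 41, 68, 72, 39] (no swap needed)
Insert 84:
  append 84 at index 7 → [18, 21, 35, 41, 68, 72, 39, 84] (no swap needed)
Insert 3:
  append 3 at index 8 → [18, 21, 35, 41, 68, 72, 39, 84, 3]
  3 < parent 41 at index 3, swap → [18, 21, 35, 3, 68, 72, 39, 84, 41]
  3 < parent 21 at index 1, swap → [18, 3, 35, 21, 68, 72, 39, 84, 41]
  3 < parent 18 at index 0, swap → [3, 18, 35, 21, 68, 72, 39, 84, 41]
Insert 29:
  append 29 at index 9 → [3, 18, 35, 21, 68, 72, 39, 84, 41, 29]
  29 < parent 68 at index 4, swap → [3, 18, 35, 21, 29, 72, 39, 84, 41, 68]
Insert 97:
  append 97 at index 10 → [3, 18, 35, 21, 29, 72, 39, 84, 41, 68, 97] (no swap needed)

[3, 18, 35, 21, 29, 72, 39, 84, 41, 68, 97]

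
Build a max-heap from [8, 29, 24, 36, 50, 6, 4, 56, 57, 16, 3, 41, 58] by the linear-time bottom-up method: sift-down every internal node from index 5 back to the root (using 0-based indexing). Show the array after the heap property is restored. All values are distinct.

sift down from index 5:
  6 vs larger child 58 at index 12, swap → [8, 29, 24, 36, 50, 58, 4, 56, 57, 16, 3, 41, 6]
sift down from index 4: already satisfies heap property
sift down from index 3:
  36 vs larger child 57 at index 8, swap → [8, 29, 24, 57, 50, 58, 4, 56, 36, 16, 3, 41, 6]
sift down from index 2:
  24 vs larger child 58 at index 5, swap → [8, 29, 58, 57, 50, 24, 4, 56, 36, 16, 3, 41, 6]
  24 vs larger child 41 at index 11, swap → [8, 29, 58, 57, 50, 41, 4, 56, 36, 16, 3, 24, 6]
sift down from index 1:
  29 vs larger child 57 at index 3, swap → [8, 57, 58, 29, 50, 41, 4, 56, 36, 16, 3, 24, 6]
  29 vs larger child 56 at index 7, swap → [8, 57, 58, 56, 50, 41, 4, 29, 36, 16, 3, 24, 6]
sift down from index 0:
  8 vs larger child 58 at index 2, swap → [58, 57, 8, 56, 50, 41, 4, 29, 36, 16, 3, 24, 6]
  8 vs larger child 41 at index 5, swap → [58, 57, 41, 56, 50, 8, 4, 29, 36, 16, 3, 24, 6]
  8 vs larger child 24 at index 11, swap → [58, 57, 41, 56, 50, 24, 4, 29, 36, 16, 3, 8, 6]

[58, 57, 41, 56, 50, 24, 4, 29, 36, 16, 3, 8, 6]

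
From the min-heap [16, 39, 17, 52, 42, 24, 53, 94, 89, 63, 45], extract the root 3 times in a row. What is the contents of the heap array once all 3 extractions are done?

[39, 42, 45, 52, 89, 63, 53, 94]

extract-min #1 returns 16:
  remove root 16; move last element 45 to root → [45, 39, 17, 52, 42, 24, 53, 94, 89, 63]
  45 vs smaller child 17 at index 2, swap → [17, 39, 45, 52, 42, 24, 53, 94, 89, 63]
  45 vs smaller child 24 at index 5, swap → [17, 39, 24, 52, 42, 45, 53, 94, 89, 63]
extract-min #2 returns 17:
  remove root 17; move last element 63 to root → [63, 39, 24, 52, 42, 45, 53, 94, 89]
  63 vs smaller child 24 at index 2, swap → [24, 39, 63, 52, 42, 45, 53, 94, 89]
  63 vs smaller child 45 at index 5, swap → [24, 39, 45, 52, 42, 63, 53, 94, 89]
extract-min #3 returns 24:
  remove root 24; move last element 89 to root → [89, 39, 45, 52, 42, 63, 53, 94]
  89 vs smaller child 39 at index 1, swap → [39, 89, 45, 52, 42, 63, 53, 94]
  89 vs smaller child 42 at index 4, swap → [39, 42, 45, 52, 89, 63, 53, 94]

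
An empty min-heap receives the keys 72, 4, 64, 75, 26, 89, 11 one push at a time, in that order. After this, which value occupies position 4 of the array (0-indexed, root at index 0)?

Insert 72:
  append 72 at index 0 → [72] (no swap needed)
Insert 4:
  append 4 at index 1 → [72, 4]
  4 < parent 72 at index 0, swap → [4, 72]
Insert 64:
  append 64 at index 2 → [4, 72, 64] (no swap needed)
Insert 75:
  append 75 at index 3 → [4, 72, 64, 75] (no swap needed)
Insert 26:
  append 26 at index 4 → [4, 72, 64, 75, 26]
  26 < parent 72 at index 1, swap → [4, 26, 64, 75, 72]
Insert 89:
  append 89 at index 5 → [4, 26, 64, 75, 72, 89] (no swap needed)
Insert 11:
  append 11 at index 6 → [4, 26, 64, 75, 72, 89, 11]
  11 < parent 64 at index 2, swap → [4, 26, 11, 75, 72, 89, 64]
resulting array: [4, 26, 11, 75, 72, 89, 64]

72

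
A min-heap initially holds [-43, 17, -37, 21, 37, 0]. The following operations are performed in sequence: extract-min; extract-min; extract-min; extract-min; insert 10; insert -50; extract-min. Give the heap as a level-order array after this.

[10, 37, 21]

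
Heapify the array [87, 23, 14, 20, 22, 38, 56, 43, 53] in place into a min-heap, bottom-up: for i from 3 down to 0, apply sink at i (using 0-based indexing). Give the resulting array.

[14, 20, 38, 23, 22, 87, 56, 43, 53]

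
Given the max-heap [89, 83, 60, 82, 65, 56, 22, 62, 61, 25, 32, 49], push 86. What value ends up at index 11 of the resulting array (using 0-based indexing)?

append 86 at index 12 → [89, 83, 60, 82, 65, 56, 22, 62, 61, 25, 32, 49, 86]
86 > parent 56 at index 5, swap → [89, 83, 60, 82, 65, 86, 22, 62, 61, 25, 32, 49, 56]
86 > parent 60 at index 2, swap → [89, 83, 86, 82, 65, 60, 22, 62, 61, 25, 32, 49, 56]
resulting array: [89, 83, 86, 82, 65, 60, 22, 62, 61, 25, 32, 49, 56]

49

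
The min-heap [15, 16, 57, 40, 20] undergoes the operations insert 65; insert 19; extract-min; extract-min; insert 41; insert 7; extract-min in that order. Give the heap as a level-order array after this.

insert 65:
  append 65 at index 5 → [15, 16, 57, 40, 20, 65] (no swap needed)
insert 19:
  append 19 at index 6 → [15, 16, 57, 40, 20, 65, 19]
  19 < parent 57 at index 2, swap → [15, 16, 19, 40, 20, 65, 57]
extract-min → returns 15:
  remove root 15; move last element 57 to root → [57, 16, 19, 40, 20, 65]
  57 vs smaller child 16 at index 1, swap → [16, 57, 19, 40, 20, 65]
  57 vs smaller child 20 at index 4, swap → [16, 20, 19, 40, 57, 65]
extract-min → returns 16:
  remove root 16; move last element 65 to root → [65, 20, 19, 40, 57]
  65 vs smaller child 19 at index 2, swap → [19, 20, 65, 40, 57]
insert 41:
  append 41 at index 5 → [19, 20, 65, 40, 57, 41]
  41 < parent 65 at index 2, swap → [19, 20, 41, 40, 57, 65]
insert 7:
  append 7 at index 6 → [19, 20, 41, 40, 57, 65, 7]
  7 < parent 41 at index 2, swap → [19, 20, 7, 40, 57, 65, 41]
  7 < parent 19 at index 0, swap → [7, 20, 19, 40, 57, 65, 41]
extract-min → returns 7:
  remove root 7; move last element 41 to root → [41, 20, 19, 40, 57, 65]
  41 vs smaller child 19 at index 2, swap → [19, 20, 41, 40, 57, 65]

[19, 20, 41, 40, 57, 65]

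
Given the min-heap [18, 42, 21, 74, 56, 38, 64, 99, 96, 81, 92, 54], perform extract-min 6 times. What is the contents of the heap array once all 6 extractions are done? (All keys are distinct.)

[64, 74, 92, 99, 81, 96]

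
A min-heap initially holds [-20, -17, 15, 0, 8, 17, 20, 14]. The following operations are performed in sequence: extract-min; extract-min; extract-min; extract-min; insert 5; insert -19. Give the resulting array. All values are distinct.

[-19, 14, 5, 20, 17, 15]

extract-min → returns -20:
  remove root -20; move last element 14 to root → [14, -17, 15, 0, 8, 17, 20]
  14 vs smaller child -17 at index 1, swap → [-17, 14, 15, 0, 8, 17, 20]
  14 vs smaller child 0 at index 3, swap → [-17, 0, 15, 14, 8, 17, 20]
extract-min → returns -17:
  remove root -17; move last element 20 to root → [20, 0, 15, 14, 8, 17]
  20 vs smaller child 0 at index 1, swap → [0, 20, 15, 14, 8, 17]
  20 vs smaller child 8 at index 4, swap → [0, 8, 15, 14, 20, 17]
extract-min → returns 0:
  remove root 0; move last element 17 to root → [17, 8, 15, 14, 20]
  17 vs smaller child 8 at index 1, swap → [8, 17, 15, 14, 20]
  17 vs smaller child 14 at index 3, swap → [8, 14, 15, 17, 20]
extract-min → returns 8:
  remove root 8; move last element 20 to root → [20, 14, 15, 17]
  20 vs smaller child 14 at index 1, swap → [14, 20, 15, 17]
  20 vs only child 17 at index 3, swap → [14, 17, 15, 20]
insert 5:
  append 5 at index 4 → [14, 17, 15, 20, 5]
  5 < parent 17 at index 1, swap → [14, 5, 15, 20, 17]
  5 < parent 14 at index 0, swap → [5, 14, 15, 20, 17]
insert -19:
  append -19 at index 5 → [5, 14, 15, 20, 17, -19]
  -19 < parent 15 at index 2, swap → [5, 14, -19, 20, 17, 15]
  -19 < parent 5 at index 0, swap → [-19, 14, 5, 20, 17, 15]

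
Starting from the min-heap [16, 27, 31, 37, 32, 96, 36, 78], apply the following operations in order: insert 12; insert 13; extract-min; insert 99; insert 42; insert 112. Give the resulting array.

[13, 16, 31, 27, 32, 96, 36, 78, 37, 99, 42, 112]

insert 12:
  append 12 at index 8 → [16, 27, 31, 37, 32, 96, 36, 78, 12]
  12 < parent 37 at index 3, swap → [16, 27, 31, 12, 32, 96, 36, 78, 37]
  12 < parent 27 at index 1, swap → [16, 12, 31, 27, 32, 96, 36, 78, 37]
  12 < parent 16 at index 0, swap → [12, 16, 31, 27, 32, 96, 36, 78, 37]
insert 13:
  append 13 at index 9 → [12, 16, 31, 27, 32, 96, 36, 78, 37, 13]
  13 < parent 32 at index 4, swap → [12, 16, 31, 27, 13, 96, 36, 78, 37, 32]
  13 < parent 16 at index 1, swap → [12, 13, 31, 27, 16, 96, 36, 78, 37, 32]
extract-min → returns 12:
  remove root 12; move last element 32 to root → [32, 13, 31, 27, 16, 96, 36, 78, 37]
  32 vs smaller child 13 at index 1, swap → [13, 32, 31, 27, 16, 96, 36, 78, 37]
  32 vs smaller child 16 at index 4, swap → [13, 16, 31, 27, 32, 96, 36, 78, 37]
insert 99:
  append 99 at index 9 → [13, 16, 31, 27, 32, 96, 36, 78, 37, 99] (no swap needed)
insert 42:
  append 42 at index 10 → [13, 16, 31, 27, 32, 96, 36, 78, 37, 99, 42] (no swap needed)
insert 112:
  append 112 at index 11 → [13, 16, 31, 27, 32, 96, 36, 78, 37, 99, 42, 112] (no swap needed)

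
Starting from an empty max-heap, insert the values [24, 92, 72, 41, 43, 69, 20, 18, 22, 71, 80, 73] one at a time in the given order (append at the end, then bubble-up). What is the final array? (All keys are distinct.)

[92, 80, 73, 24, 71, 72, 20, 18, 22, 41, 43, 69]

Insert 24:
  append 24 at index 0 → [24] (no swap needed)
Insert 92:
  append 92 at index 1 → [24, 92]
  92 > parent 24 at index 0, swap → [92, 24]
Insert 72:
  append 72 at index 2 → [92, 24, 72] (no swap needed)
Insert 41:
  append 41 at index 3 → [92, 24, 72, 41]
  41 > parent 24 at index 1, swap → [92, 41, 72, 24]
Insert 43:
  append 43 at index 4 → [92, 41, 72, 24, 43]
  43 > parent 41 at index 1, swap → [92, 43, 72, 24, 41]
Insert 69:
  append 69 at index 5 → [92, 43, 72, 24, 41, 69] (no swap needed)
Insert 20:
  append 20 at index 6 → [92, 43, 72, 24, 41, 69, 20] (no swap needed)
Insert 18:
  append 18 at index 7 → [92, 43, 72, 24, 41, 69, 20, 18] (no swap needed)
Insert 22:
  append 22 at index 8 → [92, 43, 72, 24, 41, 69, 20, 18, 22] (no swap needed)
Insert 71:
  append 71 at index 9 → [92, 43, 72, 24, 41, 69, 20, 18, 22, 71]
  71 > parent 41 at index 4, swap → [92, 43, 72, 24, 71, 69, 20, 18, 22, 41]
  71 > parent 43 at index 1, swap → [92, 71, 72, 24, 43, 69, 20, 18, 22, 41]
Insert 80:
  append 80 at index 10 → [92, 71, 72, 24, 43, 69, 20, 18, 22, 41, 80]
  80 > parent 43 at index 4, swap → [92, 71, 72, 24, 80, 69, 20, 18, 22, 41, 43]
  80 > parent 71 at index 1, swap → [92, 80, 72, 24, 71, 69, 20, 18, 22, 41, 43]
Insert 73:
  append 73 at index 11 → [92, 80, 72, 24, 71, 69, 20, 18, 22, 41, 43, 73]
  73 > parent 69 at index 5, swap → [92, 80, 72, 24, 71, 73, 20, 18, 22, 41, 43, 69]
  73 > parent 72 at index 2, swap → [92, 80, 73, 24, 71, 72, 20, 18, 22, 41, 43, 69]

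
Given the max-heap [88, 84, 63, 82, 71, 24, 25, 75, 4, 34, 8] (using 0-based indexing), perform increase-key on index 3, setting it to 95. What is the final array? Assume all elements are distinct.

set index 3 from 82 to 95 → [88, 84, 63, 95, 71, 24, 25, 75, 4, 34, 8]
95 > parent 84 at index 1, swap → [88, 95, 63, 84, 71, 24, 25, 75, 4, 34, 8]
95 > parent 88 at index 0, swap → [95, 88, 63, 84, 71, 24, 25, 75, 4, 34, 8]

[95, 88, 63, 84, 71, 24, 25, 75, 4, 34, 8]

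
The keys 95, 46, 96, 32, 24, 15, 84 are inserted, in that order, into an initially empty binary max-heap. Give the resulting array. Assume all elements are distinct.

[96, 46, 95, 32, 24, 15, 84]

Insert 95:
  append 95 at index 0 → [95] (no swap needed)
Insert 46:
  append 46 at index 1 → [95, 46] (no swap needed)
Insert 96:
  append 96 at index 2 → [95, 46, 96]
  96 > parent 95 at index 0, swap → [96, 46, 95]
Insert 32:
  append 32 at index 3 → [96, 46, 95, 32] (no swap needed)
Insert 24:
  append 24 at index 4 → [96, 46, 95, 32, 24] (no swap needed)
Insert 15:
  append 15 at index 5 → [96, 46, 95, 32, 24, 15] (no swap needed)
Insert 84:
  append 84 at index 6 → [96, 46, 95, 32, 24, 15, 84] (no swap needed)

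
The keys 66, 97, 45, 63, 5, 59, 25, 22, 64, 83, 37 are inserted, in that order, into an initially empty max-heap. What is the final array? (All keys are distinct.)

Insert 66:
  append 66 at index 0 → [66] (no swap needed)
Insert 97:
  append 97 at index 1 → [66, 97]
  97 > parent 66 at index 0, swap → [97, 66]
Insert 45:
  append 45 at index 2 → [97, 66, 45] (no swap needed)
Insert 63:
  append 63 at index 3 → [97, 66, 45, 63] (no swap needed)
Insert 5:
  append 5 at index 4 → [97, 66, 45, 63, 5] (no swap needed)
Insert 59:
  append 59 at index 5 → [97, 66, 45, 63, 5, 59]
  59 > parent 45 at index 2, swap → [97, 66, 59, 63, 5, 45]
Insert 25:
  append 25 at index 6 → [97, 66, 59, 63, 5, 45, 25] (no swap needed)
Insert 22:
  append 22 at index 7 → [97, 66, 59, 63, 5, 45, 25, 22] (no swap needed)
Insert 64:
  append 64 at index 8 → [97, 66, 59, 63, 5, 45, 25, 22, 64]
  64 > parent 63 at index 3, swap → [97, 66, 59, 64, 5, 45, 25, 22, 63]
Insert 83:
  append 83 at index 9 → [97, 66, 59, 64, 5, 45, 25, 22, 63, 83]
  83 > parent 5 at index 4, swap → [97, 66, 59, 64, 83, 45, 25, 22, 63, 5]
  83 > parent 66 at index 1, swap → [97, 83, 59, 64, 66, 45, 25, 22, 63, 5]
Insert 37:
  append 37 at index 10 → [97, 83, 59, 64, 66, 45, 25, 22, 63, 5, 37] (no swap needed)

[97, 83, 59, 64, 66, 45, 25, 22, 63, 5, 37]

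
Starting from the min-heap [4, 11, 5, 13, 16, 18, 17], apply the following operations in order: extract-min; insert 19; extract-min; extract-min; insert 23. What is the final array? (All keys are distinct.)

extract-min → returns 4:
  remove root 4; move last element 17 to root → [17, 11, 5, 13, 16, 18]
  17 vs smaller child 5 at index 2, swap → [5, 11, 17, 13, 16, 18]
insert 19:
  append 19 at index 6 → [5, 11, 17, 13, 16, 18, 19] (no swap needed)
extract-min → returns 5:
  remove root 5; move last element 19 to root → [19, 11, 17, 13, 16, 18]
  19 vs smaller child 11 at index 1, swap → [11, 19, 17, 13, 16, 18]
  19 vs smaller child 13 at index 3, swap → [11, 13, 17, 19, 16, 18]
extract-min → returns 11:
  remove root 11; move last element 18 to root → [18, 13, 17, 19, 16]
  18 vs smaller child 13 at index 1, swap → [13, 18, 17, 19, 16]
  18 vs smaller child 16 at index 4, swap → [13, 16, 17, 19, 18]
insert 23:
  append 23 at index 5 → [13, 16, 17, 19, 18, 23] (no swap needed)

[13, 16, 17, 19, 18, 23]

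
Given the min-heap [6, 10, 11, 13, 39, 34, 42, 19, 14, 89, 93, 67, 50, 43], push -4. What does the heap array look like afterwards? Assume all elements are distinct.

[-4, 10, 6, 13, 39, 34, 11, 19, 14, 89, 93, 67, 50, 43, 42]

append -4 at index 14 → [6, 10, 11, 13, 39, 34, 42, 19, 14, 89, 93, 67, 50, 43, -4]
-4 < parent 42 at index 6, swap → [6, 10, 11, 13, 39, 34, -4, 19, 14, 89, 93, 67, 50, 43, 42]
-4 < parent 11 at index 2, swap → [6, 10, -4, 13, 39, 34, 11, 19, 14, 89, 93, 67, 50, 43, 42]
-4 < parent 6 at index 0, swap → [-4, 10, 6, 13, 39, 34, 11, 19, 14, 89, 93, 67, 50, 43, 42]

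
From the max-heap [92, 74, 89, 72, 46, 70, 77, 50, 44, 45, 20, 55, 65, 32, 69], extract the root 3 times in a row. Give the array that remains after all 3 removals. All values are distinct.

extract-max #1 returns 92:
  remove root 92; move last element 69 to root → [69, 74, 89, 72, 46, 70, 77, 50, 44, 45, 20, 55, 65, 32]
  69 vs larger child 89 at index 2, swap → [89, 74, 69, 72, 46, 70, 77, 50, 44, 45, 20, 55, 65, 32]
  69 vs larger child 77 at index 6, swap → [89, 74, 77, 72, 46, 70, 69, 50, 44, 45, 20, 55, 65, 32]
extract-max #2 returns 89:
  remove root 89; move last element 32 to root → [32, 74, 77, 72, 46, 70, 69, 50, 44, 45, 20, 55, 65]
  32 vs larger child 77 at index 2, swap → [77, 74, 32, 72, 46, 70, 69, 50, 44, 45, 20, 55, 65]
  32 vs larger child 70 at index 5, swap → [77, 74, 70, 72, 46, 32, 69, 50, 44, 45, 20, 55, 65]
  32 vs larger child 65 at index 12, swap → [77, 74, 70, 72, 46, 65, 69, 50, 44, 45, 20, 55, 32]
extract-max #3 returns 77:
  remove root 77; move last element 32 to root → [32, 74, 70, 72, 46, 65, 69, 50, 44, 45, 20, 55]
  32 vs larger child 74 at index 1, swap → [74, 32, 70, 72, 46, 65, 69, 50, 44, 45, 20, 55]
  32 vs larger child 72 at index 3, swap → [74, 72, 70, 32, 46, 65, 69, 50, 44, 45, 20, 55]
  32 vs larger child 50 at index 7, swap → [74, 72, 70, 50, 46, 65, 69, 32, 44, 45, 20, 55]

[74, 72, 70, 50, 46, 65, 69, 32, 44, 45, 20, 55]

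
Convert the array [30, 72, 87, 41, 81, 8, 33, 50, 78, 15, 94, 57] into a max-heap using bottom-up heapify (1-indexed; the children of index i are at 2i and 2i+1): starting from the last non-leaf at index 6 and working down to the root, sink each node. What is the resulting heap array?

[94, 81, 87, 78, 72, 57, 33, 50, 41, 15, 30, 8]

sift down from index 6:
  8 vs only child 57 at index 12, swap → [30, 72, 87, 41, 81, 57, 33, 50, 78, 15, 94, 8]
sift down from index 5:
  81 vs larger child 94 at index 11, swap → [30, 72, 87, 41, 94, 57, 33, 50, 78, 15, 81, 8]
sift down from index 4:
  41 vs larger child 78 at index 9, swap → [30, 72, 87, 78, 94, 57, 33, 50, 41, 15, 81, 8]
sift down from index 3: already satisfies heap property
sift down from index 2:
  72 vs larger child 94 at index 5, swap → [30, 94, 87, 78, 72, 57, 33, 50, 41, 15, 81, 8]
  72 vs larger child 81 at index 11, swap → [30, 94, 87, 78, 81, 57, 33, 50, 41, 15, 72, 8]
sift down from index 1:
  30 vs larger child 94 at index 2, swap → [94, 30, 87, 78, 81, 57, 33, 50, 41, 15, 72, 8]
  30 vs larger child 81 at index 5, swap → [94, 81, 87, 78, 30, 57, 33, 50, 41, 15, 72, 8]
  30 vs larger child 72 at index 11, swap → [94, 81, 87, 78, 72, 57, 33, 50, 41, 15, 30, 8]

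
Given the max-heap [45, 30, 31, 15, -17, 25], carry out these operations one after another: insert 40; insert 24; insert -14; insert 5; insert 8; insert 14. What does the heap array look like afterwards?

[45, 30, 40, 24, 8, 25, 31, 15, -14, -17, 5, 14]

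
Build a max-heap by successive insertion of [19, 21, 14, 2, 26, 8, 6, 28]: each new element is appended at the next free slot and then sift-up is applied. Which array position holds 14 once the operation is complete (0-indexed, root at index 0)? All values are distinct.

2

Insert 19:
  append 19 at index 0 → [19] (no swap needed)
Insert 21:
  append 21 at index 1 → [19, 21]
  21 > parent 19 at index 0, swap → [21, 19]
Insert 14:
  append 14 at index 2 → [21, 19, 14] (no swap needed)
Insert 2:
  append 2 at index 3 → [21, 19, 14, 2] (no swap needed)
Insert 26:
  append 26 at index 4 → [21, 19, 14, 2, 26]
  26 > parent 19 at index 1, swap → [21, 26, 14, 2, 19]
  26 > parent 21 at index 0, swap → [26, 21, 14, 2, 19]
Insert 8:
  append 8 at index 5 → [26, 21, 14, 2, 19, 8] (no swap needed)
Insert 6:
  append 6 at index 6 → [26, 21, 14, 2, 19, 8, 6] (no swap needed)
Insert 28:
  append 28 at index 7 → [26, 21, 14, 2, 19, 8, 6, 28]
  28 > parent 2 at index 3, swap → [26, 21, 14, 28, 19, 8, 6, 2]
  28 > parent 21 at index 1, swap → [26, 28, 14, 21, 19, 8, 6, 2]
  28 > parent 26 at index 0, swap → [28, 26, 14, 21, 19, 8, 6, 2]
resulting array: [28, 26, 14, 21, 19, 8, 6, 2]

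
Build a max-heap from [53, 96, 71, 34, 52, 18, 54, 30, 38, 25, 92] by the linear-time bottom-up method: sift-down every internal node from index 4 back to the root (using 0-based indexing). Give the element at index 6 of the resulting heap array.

54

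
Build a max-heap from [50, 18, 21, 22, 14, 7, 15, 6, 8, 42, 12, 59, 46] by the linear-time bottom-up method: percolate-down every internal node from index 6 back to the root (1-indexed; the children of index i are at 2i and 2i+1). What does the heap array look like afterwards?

[59, 42, 50, 22, 18, 46, 15, 6, 8, 14, 12, 7, 21]

sift down from index 6:
  7 vs larger child 59 at index 12, swap → [50, 18, 21, 22, 14, 59, 15, 6, 8, 42, 12, 7, 46]
sift down from index 5:
  14 vs larger child 42 at index 10, swap → [50, 18, 21, 22, 42, 59, 15, 6, 8, 14, 12, 7, 46]
sift down from index 4: already satisfies heap property
sift down from index 3:
  21 vs larger child 59 at index 6, swap → [50, 18, 59, 22, 42, 21, 15, 6, 8, 14, 12, 7, 46]
  21 vs larger child 46 at index 13, swap → [50, 18, 59, 22, 42, 46, 15, 6, 8, 14, 12, 7, 21]
sift down from index 2:
  18 vs larger child 42 at index 5, swap → [50, 42, 59, 22, 18, 46, 15, 6, 8, 14, 12, 7, 21]
sift down from index 1:
  50 vs larger child 59 at index 3, swap → [59, 42, 50, 22, 18, 46, 15, 6, 8, 14, 12, 7, 21]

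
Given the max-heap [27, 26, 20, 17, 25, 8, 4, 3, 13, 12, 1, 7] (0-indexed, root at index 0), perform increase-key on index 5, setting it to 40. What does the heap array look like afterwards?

set index 5 from 8 to 40 → [27, 26, 20, 17, 25, 40, 4, 3, 13, 12, 1, 7]
40 > parent 20 at index 2, swap → [27, 26, 40, 17, 25, 20, 4, 3, 13, 12, 1, 7]
40 > parent 27 at index 0, swap → [40, 26, 27, 17, 25, 20, 4, 3, 13, 12, 1, 7]

[40, 26, 27, 17, 25, 20, 4, 3, 13, 12, 1, 7]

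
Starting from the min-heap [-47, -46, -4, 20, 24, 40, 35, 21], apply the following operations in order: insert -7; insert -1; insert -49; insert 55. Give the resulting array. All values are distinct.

[-49, -47, -4, -7, -46, 40, 35, 21, 20, 24, -1, 55]

insert -7:
  append -7 at index 8 → [-47, -46, -4, 20, 24, 40, 35, 21, -7]
  -7 < parent 20 at index 3, swap → [-47, -46, -4, -7, 24, 40, 35, 21, 20]
insert -1:
  append -1 at index 9 → [-47, -46, -4, -7, 24, 40, 35, 21, 20, -1]
  -1 < parent 24 at index 4, swap → [-47, -46, -4, -7, -1, 40, 35, 21, 20, 24]
insert -49:
  append -49 at index 10 → [-47, -46, -4, -7, -1, 40, 35, 21, 20, 24, -49]
  -49 < parent -1 at index 4, swap → [-47, -46, -4, -7, -49, 40, 35, 21, 20, 24, -1]
  -49 < parent -46 at index 1, swap → [-47, -49, -4, -7, -46, 40, 35, 21, 20, 24, -1]
  -49 < parent -47 at index 0, swap → [-49, -47, -4, -7, -46, 40, 35, 21, 20, 24, -1]
insert 55:
  append 55 at index 11 → [-49, -47, -4, -7, -46, 40, 35, 21, 20, 24, -1, 55] (no swap needed)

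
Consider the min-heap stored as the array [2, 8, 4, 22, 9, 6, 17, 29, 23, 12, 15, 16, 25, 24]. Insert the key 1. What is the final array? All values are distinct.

[1, 8, 2, 22, 9, 6, 4, 29, 23, 12, 15, 16, 25, 24, 17]

append 1 at index 14 → [2, 8, 4, 22, 9, 6, 17, 29, 23, 12, 15, 16, 25, 24, 1]
1 < parent 17 at index 6, swap → [2, 8, 4, 22, 9, 6, 1, 29, 23, 12, 15, 16, 25, 24, 17]
1 < parent 4 at index 2, swap → [2, 8, 1, 22, 9, 6, 4, 29, 23, 12, 15, 16, 25, 24, 17]
1 < parent 2 at index 0, swap → [1, 8, 2, 22, 9, 6, 4, 29, 23, 12, 15, 16, 25, 24, 17]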